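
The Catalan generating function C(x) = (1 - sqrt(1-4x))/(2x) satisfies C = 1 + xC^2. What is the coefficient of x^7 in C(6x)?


Substituting x -> 6x scales the n-th coefficient by 6^n, so [x^7] C(6x) = 6^7 * C_7.
C_7 = C(2*7, 7)/(8) = 3432/8 = 429.
So 6^7 * 429 = 279936 * 429 = 120092544.

120092544


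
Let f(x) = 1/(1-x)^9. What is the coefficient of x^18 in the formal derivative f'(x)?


Differentiate: d/dx [ 1/(1-x)^r ] = r / (1-x)^(r+1).
Here r = 9, so f'(x) = 9 / (1-x)^10.
The expansion of 1/(1-x)^(r+1) has coefficient of x^n equal to C(n+r, r).
So the coefficient of x^18 in f'(x) is
9 * C(27, 9) = 9 * 4686825 = 42181425

42181425


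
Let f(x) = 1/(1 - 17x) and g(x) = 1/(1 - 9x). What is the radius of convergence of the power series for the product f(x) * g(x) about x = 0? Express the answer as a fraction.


The radius of 1/(1 - 17x) is 1/17 (nearest singularity at x = 1/17), and the radius of 1/(1 - 9x) is 1/9.
The product f(x)*g(x) = 1/((1 - 17x)(1 - 9x)) has singularities at both 1/17 and 1/9, so its radius of convergence is the distance to the nearest one:
min(1/17, 1/9) = 1/17.

1/17


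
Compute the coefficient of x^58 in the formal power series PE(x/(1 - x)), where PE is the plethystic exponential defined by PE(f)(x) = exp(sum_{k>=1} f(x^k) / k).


For f(x) = x/(1 - x) we have
sum_{k>=1} f(x^k) / k = sum_{k>=1} (1/k) * x^k / (1 - x^k) = sum_{k, m >= 1} x^(k m) / k,
which after exponentiating simplifies to
PE(x/(1 - x)) = prod_{k>=1} 1 / (1 - x^k).
This is the generating function for the partition function p(n), so the coefficient of x^58 is p(58).
Computing p(58) by dynamic programming over parts 1, 2, ..., 58: p(58) = 715220.

715220


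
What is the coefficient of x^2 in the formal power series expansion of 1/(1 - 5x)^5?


The general identity 1/(1 - c x)^r = sum_{k>=0} c^k C(k + r - 1, r - 1) x^k follows by substituting y = c x into 1/(1 - y)^r = sum_{k>=0} C(k + r - 1, r - 1) y^k.
For c = 5, r = 5, k = 2:
5^2 * C(6, 4) = 25 * 15 = 375.

375


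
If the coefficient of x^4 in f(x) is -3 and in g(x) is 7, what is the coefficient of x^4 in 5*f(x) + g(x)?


Scalar multiplication scales coefficients: 5 * -3 = -15.
Then add the g coefficient: -15 + 7
= -8

-8


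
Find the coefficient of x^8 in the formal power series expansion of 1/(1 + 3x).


Write 1/(1 + c x) = 1/(1 - (-c) x) and apply the geometric-series identity
1/(1 - y) = sum_{k>=0} y^k to get 1/(1 + c x) = sum_{k>=0} (-c)^k x^k.
So the coefficient of x^k is (-c)^k = (-1)^k * c^k.
Here c = 3 and k = 8:
(-3)^8 = 1 * 6561 = 6561

6561


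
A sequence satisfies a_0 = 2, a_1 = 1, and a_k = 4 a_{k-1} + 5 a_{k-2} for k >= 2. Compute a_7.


The characteristic equation is t^2 - 4 t - 5 = 0, with roots r_1 = 5 and r_2 = -1 (so c_1 = r_1 + r_2, c_2 = -r_1 r_2 as required).
One can use the closed form a_n = A r_1^n + B r_2^n, but direct iteration is more reliable:
a_0 = 2, a_1 = 1, a_2 = 14, a_3 = 61, a_4 = 314, a_5 = 1561, a_6 = 7814, a_7 = 39061.
So a_7 = 39061.

39061


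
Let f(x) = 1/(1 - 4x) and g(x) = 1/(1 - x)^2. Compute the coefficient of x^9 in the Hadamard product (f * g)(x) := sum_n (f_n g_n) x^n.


f has coefficients f_k = 4^k. For g = 1/(1 - x)^2 the coefficient is g_k = C(k + 1, 1) = k + 1. The Hadamard coefficient is (f * g)_k = 4^k * (k + 1).
For k = 9: 4^9 * 10 = 262144 * 10 = 2621440.

2621440


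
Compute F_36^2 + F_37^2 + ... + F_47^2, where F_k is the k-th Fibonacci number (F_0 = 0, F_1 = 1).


There is a standard identity sum_{k=0}^{N} F_k^2 = F_N * F_{N+1} (proved inductively from the telescoping relation F_k^2 = F_k F_{k+1} - F_{k-1} F_k). Then
sum_{k=36}^{47} F_k^2 = F_47 F_48 - F_35 F_36.
Computing: F_47 = 2971215073, F_48 = 4807526976, F_35 = 9227465, F_36 = 14930352.
Sum = 2971215073 * 4807526976 - 9227465 * 14930352 = 14284058845644791568.

14284058845644791568


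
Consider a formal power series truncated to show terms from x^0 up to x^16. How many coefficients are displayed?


From x^0 to x^16 inclusive, the count is 16 - 0 + 1 = 17.

17


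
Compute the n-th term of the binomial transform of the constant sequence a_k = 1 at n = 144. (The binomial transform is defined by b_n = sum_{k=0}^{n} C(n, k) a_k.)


With a_k = 1 for all k, b_n = sum_{k=0}^{n} C(n, k) = 2^n by the binomial theorem.
For n = 144: 2^144 = 22300745198530623141535718272648361505980416.

22300745198530623141535718272648361505980416


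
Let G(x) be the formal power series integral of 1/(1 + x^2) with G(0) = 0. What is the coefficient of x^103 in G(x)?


1/(1 + x^2) = sum_{j>=0} (-1)^j x^(2j). Integrating termwise with G(0) = 0:
G(x) = sum_{j>=0} (-1)^j x^(2j+1) / (2j+1) = arctan(x).
Only odd powers are nonzero. For x^103 write 103 = 2*51 + 1, giving
(-1)^51 / 103 = -1/103 = -1/103.

-1/103


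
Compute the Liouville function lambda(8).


The Liouville function is lambda(k) = (-1)^Omega(k), where Omega(k) counts the prime factors of k with multiplicity.
Factoring: 8 = 2 * 2 * 2, so Omega(8) = 3.
lambda(8) = (-1)^3 = -1.

-1


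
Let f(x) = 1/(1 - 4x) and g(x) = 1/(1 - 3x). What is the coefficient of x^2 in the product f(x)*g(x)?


The coefficient of x^n in f*g is the Cauchy product: sum_{k=0}^{n} a^k * b^(n-k).
With a=4, b=3, n=2:
sum_{k=0}^{2} 4^k * 3^(2-k)
= 37

37


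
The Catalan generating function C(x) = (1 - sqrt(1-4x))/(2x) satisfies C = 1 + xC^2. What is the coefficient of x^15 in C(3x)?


Substituting x -> 3x scales the n-th coefficient by 3^n, so [x^15] C(3x) = 3^15 * C_15.
C_15 = C(2*15, 15)/(16) = 155117520/16 = 9694845.
So 3^15 * 9694845 = 14348907 * 9694845 = 139110429284415.

139110429284415


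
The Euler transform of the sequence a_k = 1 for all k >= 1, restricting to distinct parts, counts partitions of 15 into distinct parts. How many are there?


Partitions of 15 into distinct parts can be computed via generating function.
Product (1+x)(1+x^2)(1+x^3)...
The coefficient of x^15 = 27

27


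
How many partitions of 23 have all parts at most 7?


Using the generating function (1-x)^(-1)(1-x^2)^(-1)...(1-x^7)^(-1),
the coefficient of x^23 counts these restricted partitions.
Result = 618

618


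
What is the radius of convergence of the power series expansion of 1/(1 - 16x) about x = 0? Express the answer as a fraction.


Expanding 1/(1 - 16x) = sum_{k>=0} 16^k x^k, the series converges when |16x| < 1, i.e., |x| < 1/16.
So the radius of convergence is 1/16 = 1/16.

1/16


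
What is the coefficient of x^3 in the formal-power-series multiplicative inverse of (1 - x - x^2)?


Let the inverse be f(x) = sum_{k>=0} a_k x^k. From f(x) * (1 - x - x^2) = 1 and matching coefficients:
 x^0: a_0 = 1.
 x^1: a_1 - a_0 = 0, so a_1 = 1.
 x^k (k >= 2): a_k - a_{k-1} - a_{k-2} = 0, i.e. a_k = a_{k-1} + a_{k-2}.
This is the Fibonacci-type recurrence shifted so that a_0 = a_1 = 1.
Iterating: a_0=1, a_1=1, a_2=2, a_3=3
a_3 = 3.

3


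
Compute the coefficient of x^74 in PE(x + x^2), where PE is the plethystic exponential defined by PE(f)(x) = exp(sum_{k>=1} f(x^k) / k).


With f(x) = x + x^2, the exponent is sum_{k>=1} (x^k + x^(2k)) / k = -ln(1 - x) - ln(1 - x^2). Exponentiating:
PE(x + x^2) = 1 / ((1 - x)(1 - x^2)).
This is the generating function for partitions of n into parts of size 1 or 2. The number of 2's can be any j in 0..37, and the rest are 1's, so
[x^74] = floor(74/2) + 1 = 38.

38


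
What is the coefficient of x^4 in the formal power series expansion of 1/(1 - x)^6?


The expansion 1/(1 - x)^r = sum_{k>=0} C(k + r - 1, r - 1) x^k follows from the multiset / negative-binomial theorem (or from repeated differentiation of the geometric series).
For r = 6 and k = 4:
C(9, 5) = 362880 / (120 * 24) = 126.

126


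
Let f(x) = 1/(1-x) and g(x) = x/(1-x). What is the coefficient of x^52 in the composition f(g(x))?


First simplify the composition: f(g(x)) = 1/(1 - x/(1-x)) = (1-x)/((1-x) - x) = (1-x)/(1-2x).
Now extract the coefficient. Write (1-x)/(1-2x) = 1/(1-2x) - x/(1-2x).
The coefficient of x^n in 1/(1-2x) is 2^n, and in x/(1-2x) is 2^(n-1) (for n >= 1).
So the coefficient of x^52 is 2^52 - 2^51 = 4503599627370496 - 2251799813685248 = 2251799813685248.

2251799813685248


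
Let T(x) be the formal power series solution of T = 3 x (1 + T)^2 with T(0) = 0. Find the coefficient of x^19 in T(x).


Apply the Lagrange inversion formula: if T = 3 x * phi(T) with phi(t) = (1 + t)^2, then [x^n] T = 3^n * (1/n) [t^(n-1)] phi(t)^n = 3^n * (1/n) [t^(n-1)] (1 + t)^(2n) = 3^n * (1/n) C(2n, n-1).
Using the identity C(2n, n-1) = C(2n, n) * n / (n+1), the unscaled factor equals C(2n, n) / (n+1) = C_n, the n-th Catalan number.
For n = 19: C_19 = C(38, 19) / 20 = 35345263800/20 = 1767263190.
With the 3^19 = 1162261467 factor, the coefficient is 1162261467 * 1767263190 = 2054021907784499730.

2054021907784499730


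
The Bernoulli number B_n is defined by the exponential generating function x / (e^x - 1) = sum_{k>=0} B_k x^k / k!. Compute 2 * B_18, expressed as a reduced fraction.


Bernoulli numbers can also be computed recursively via B_0 = 1 and sum_{j=0}^{m} C(m+1, j) B_j = 0 for m >= 1. Odd-index Bernoulli numbers vanish for k >= 3.
Computing B_18 = 43867/798, so 2 * B_18 = 2 * 43867/798 = 43867/399.

43867/399


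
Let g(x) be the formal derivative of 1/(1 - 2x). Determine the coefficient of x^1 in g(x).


Differentiate termwise: d/dx sum_{k>=0} 2^k x^k = sum_{k>=1} k 2^k x^(k-1) = sum_{j>=0} (j+1) 2^(j+1) x^j.
Equivalently, d/dx [1/(1 - 2x)] = 2/(1 - 2x)^2.
For j = 1: 2 * 2^2 = 2 * 4 = 8.

8


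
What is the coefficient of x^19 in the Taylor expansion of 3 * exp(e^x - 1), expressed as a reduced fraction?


exp(e^x - 1) = sum_{k>=0} Bell_k x^k / k!, where Bell_k is the k-th Bell number.
So the coefficient of x^19 is 3 * Bell_19 / 19!.
Computing: Bell_19 = 5832742205057 and 19! = 121645100408832000, giving
3 * 5832742205057/121645100408832000 = 5832742205057/40548366802944000.

5832742205057/40548366802944000


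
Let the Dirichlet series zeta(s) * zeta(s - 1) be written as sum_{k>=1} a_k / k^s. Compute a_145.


Convolution gives a_k = sum_{d | k} d * 1 = sum_{d | k} d = sigma(k), the sum of positive divisors of k.
For k = 145, the divisors are 1, 5, 29, 145, so
sigma(145) = 1 + 5 + 29 + 145 = 180.

180


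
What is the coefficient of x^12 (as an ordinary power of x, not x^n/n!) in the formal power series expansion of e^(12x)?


The exponential series is e^y = sum_{k>=0} y^k / k!. Substituting y = 12x gives
e^(12x) = sum_{k>=0} 12^k x^k / k!.
So the coefficient of x^n is a^n/n! with a = 12, n = 12:
12^12 / 12! = 8916100448256/479001600 = 35831808/1925

35831808/1925


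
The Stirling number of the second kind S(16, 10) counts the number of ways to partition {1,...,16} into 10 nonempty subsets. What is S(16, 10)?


Using the explicit formula S(n,k) = (1/k!) sum_{j=0}^{k} (-1)^(k-j) C(k,j) j^n:
S(16, 10) = 193754990
Equivalently, S(n,k) is n! times the coefficient of x^n in the EGF (e^x - 1)^k / k!.

193754990


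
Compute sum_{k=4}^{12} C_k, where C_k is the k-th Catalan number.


C_4 through C_12: 14, 42, 132, 429, 1430, 4862, 16796, 58786, 208012
Sum = 14 + 42 + 132 + 429 + 1430 + 4862 + 16796 + 58786 + 208012
= 290503

290503


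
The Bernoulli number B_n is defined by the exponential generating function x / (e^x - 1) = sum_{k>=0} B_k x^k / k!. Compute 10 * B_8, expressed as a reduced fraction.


Bernoulli numbers can also be computed recursively via B_0 = 1 and sum_{j=0}^{m} C(m+1, j) B_j = 0 for m >= 1. Odd-index Bernoulli numbers vanish for k >= 3.
Computing B_8 = -1/30, so 10 * B_8 = 10 * -1/30 = -1/3.

-1/3


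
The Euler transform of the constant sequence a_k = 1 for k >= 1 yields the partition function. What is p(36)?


The Euler transform converts the sequence a_k = 1 into the number of integer partitions.
Using the recurrence or dynamic programming:
p(36) = 17977

17977


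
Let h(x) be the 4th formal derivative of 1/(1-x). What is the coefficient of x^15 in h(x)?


Differentiating 4 times: d^4/dx^4 [1/(1-x)] = 4!/(1-x)^5.
The expansion 1/(1-x)^5 = sum_{k>=0} C(k+4, 4) x^k, so the coefficient of x^n in 4!/(1-x)^5 is 4! * C(n+4, 4).
For n = 15: 24 * C(19, 4) = 24 * 3876 = 93024

93024


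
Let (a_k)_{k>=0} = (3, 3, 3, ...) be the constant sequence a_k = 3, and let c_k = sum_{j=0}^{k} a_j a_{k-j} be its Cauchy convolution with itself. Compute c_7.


Since a_j = 3 for all j >= 0, the convolution sum becomes
c_k = sum_{j=0}^{k} 3 * 3 = 9 * (k + 1).
Equivalently, the generating function of (a_k) is 3/(1 - x) and its square is 9/(1 - x)^2 = sum_{k>=0} 9(k + 1) x^k.
For k = 7: 9 * 8 = 72.

72


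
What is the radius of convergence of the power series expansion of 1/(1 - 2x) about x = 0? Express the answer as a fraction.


Expanding 1/(1 - 2x) = sum_{k>=0} 2^k x^k, the series converges when |2x| < 1, i.e., |x| < 1/2.
So the radius of convergence is 1/2 = 1/2.

1/2


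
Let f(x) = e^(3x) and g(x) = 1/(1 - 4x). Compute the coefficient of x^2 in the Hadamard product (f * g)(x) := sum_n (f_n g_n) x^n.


Expanding: f_k = 3^k/k! (from e^(3x)) and g_k = 4^k (from 1/(1 - 4x)). So the Hadamard coefficient (f * g)_k = 3^k 4^k / k! = (12)^k / k!.
For k = 2: 12^2/2! = 144/2 = 72.

72


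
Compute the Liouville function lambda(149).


The Liouville function is lambda(k) = (-1)^Omega(k), where Omega(k) counts the prime factors of k with multiplicity.
Factoring: 149 = 149, so Omega(149) = 1.
lambda(149) = (-1)^1 = -1.

-1


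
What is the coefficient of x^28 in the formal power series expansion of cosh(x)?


The Maclaurin series is cosh(t) = sum_{m>=0} t^(2m) / (2m)!, so substituting t = x, only even powers of x are nonzero, with coefficient of x^(2m) equal to 1 / (2m)!.
For x^28 the coefficient is 1/28! = 1/304888344611713860501504000000 = 1/304888344611713860501504000000.

1/304888344611713860501504000000


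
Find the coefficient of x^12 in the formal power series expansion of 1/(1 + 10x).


Write 1/(1 + c x) = 1/(1 - (-c) x) and apply the geometric-series identity
1/(1 - y) = sum_{k>=0} y^k to get 1/(1 + c x) = sum_{k>=0} (-c)^k x^k.
So the coefficient of x^k is (-c)^k = (-1)^k * c^k.
Here c = 10 and k = 12:
(-10)^12 = 1 * 1000000000000 = 1000000000000

1000000000000


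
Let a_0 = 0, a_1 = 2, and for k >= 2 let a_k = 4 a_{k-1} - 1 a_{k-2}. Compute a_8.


Iterating the recurrence forward:
a_0 = 0
a_1 = 2
a_2 = 4*2 - 1*0 = 8
a_3 = 4*8 - 1*2 = 30
a_4 = 4*30 - 1*8 = 112
a_5 = 4*112 - 1*30 = 418
a_6 = 4*418 - 1*112 = 1560
a_7 = 4*1560 - 1*418 = 5822
a_8 = 4*5822 - 1*1560 = 21728
So a_8 = 21728.

21728


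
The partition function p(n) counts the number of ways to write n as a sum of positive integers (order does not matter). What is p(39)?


Using the generating function prod_{k>=1} 1/(1-x^k), we compute p(39).
By dynamic programming over parts 1 through 39:
p(39) = 31185

31185


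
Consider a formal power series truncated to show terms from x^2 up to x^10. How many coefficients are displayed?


From x^2 to x^10 inclusive, the count is 10 - 2 + 1 = 9.

9


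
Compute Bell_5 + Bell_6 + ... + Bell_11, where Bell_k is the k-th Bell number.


Recall Bell_k counts set partitions of a k-set (with Bell_0 = 1 by convention).
Bell_5 through Bell_11: 52, 203, 877, 4140, 21147, 115975, 678570
Sum = 52 + 203 + 877 + 4140 + 21147 + 115975 + 678570 = 820964.

820964


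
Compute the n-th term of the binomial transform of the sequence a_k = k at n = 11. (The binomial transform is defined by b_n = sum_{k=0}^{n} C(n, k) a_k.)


With a_k = k, b_n = sum_{k=0}^{n} C(n, k) k. Using k * C(n, k) = n * C(n-1, k-1) gives b_n = n * sum_{k>=1} C(n-1, k-1) = n * 2^(n-1).
For n = 11: 11 * 2^10 = 11 * 1024 = 11264.

11264


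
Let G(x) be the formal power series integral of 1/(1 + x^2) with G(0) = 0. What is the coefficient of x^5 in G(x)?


1/(1 + x^2) = sum_{j>=0} (-1)^j x^(2j). Integrating termwise with G(0) = 0:
G(x) = sum_{j>=0} (-1)^j x^(2j+1) / (2j+1) = arctan(x).
Only odd powers are nonzero. For x^5 write 5 = 2*2 + 1, giving
(-1)^2 / 5 = 1/5 = 1/5.

1/5


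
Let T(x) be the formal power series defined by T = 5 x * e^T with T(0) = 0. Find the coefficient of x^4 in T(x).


Apply the Lagrange inversion formula: if T = 5 x * phi(T) with phi(t) = e^t, then
[x^n] T = 5^n * (1/n) [t^(n-1)] phi(t)^n = 5^n * (1/n) [t^(n-1)] e^(n t) = 5^n * (1/n) * n^(n-1) / (n-1)! = 5^n * n^(n-1) / n!.
When c = 1 this is the Cayley count of rooted labeled trees on n vertices, divided by n!.
For n = 4: 5^4 * 4^3 / 4! = 625 * 64/24 = 5000/3.

5000/3


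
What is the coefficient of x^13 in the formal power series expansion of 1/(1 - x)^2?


The expansion 1/(1 - x)^r = sum_{k>=0} C(k + r - 1, r - 1) x^k follows from the multiset / negative-binomial theorem (or from repeated differentiation of the geometric series).
For r = 2 and k = 13:
C(14, 1) = 87178291200 / (1 * 6227020800) = 14.

14


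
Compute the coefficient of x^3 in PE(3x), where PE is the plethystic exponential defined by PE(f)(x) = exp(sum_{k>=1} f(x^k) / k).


With f(x) = 3x, the exponent is sum_{k>=1} 3 x^k / k = 3 * (-ln(1 - x)). Exponentiating:
PE(3x) = exp(-3 ln(1 - x)) = 1/(1 - x)^3.
By the negative binomial expansion, [x^n] 1/(1 - x)^3 = C(n + 2, 2).
For n = 3: C(5, 2) = 10.

10


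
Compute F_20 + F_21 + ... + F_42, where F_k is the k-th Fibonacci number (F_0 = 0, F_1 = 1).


Use the identity sum_{k=0}^{N} F_k = F_{N+2} - 1 (which follows from F_{k+2} - F_{k+1} = F_k). Then
sum_{k=20}^{42} F_k = (F_{44} - 1) - (F_{21} - 1) = F_{44} - F_{21}.
Computing: F_{44} = 701408733, F_{21} = 10946, so
Sum = 701408733 - 10946 = 701397787.

701397787


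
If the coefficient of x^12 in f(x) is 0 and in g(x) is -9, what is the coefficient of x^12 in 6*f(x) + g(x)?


Scalar multiplication scales coefficients: 6 * 0 = 0.
Then add the g coefficient: 0 + -9
= -9

-9


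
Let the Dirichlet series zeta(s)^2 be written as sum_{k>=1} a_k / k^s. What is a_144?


The Dirichlet convolution of the constant function 1 with itself gives (1 * 1)(k) = sum_{d | k} 1 = d(k), the number of positive divisors of k.
Since zeta(s) = sum_{k>=1} 1/k^s, we have zeta(s)^2 = sum_{k>=1} d(k)/k^s, so a_k = d(k).
For k = 144: the divisors are 1, 2, 3, 4, 6, 8, 9, 12, 16, 18, 24, 36, 48, 72, 144.
Count = 15.

15


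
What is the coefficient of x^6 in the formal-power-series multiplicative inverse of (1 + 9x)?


The inverse is 1/(1 + 9x). Apply the geometric identity 1/(1 - y) = sum_{k>=0} y^k with y = -9x:
1/(1 + 9x) = sum_{k>=0} (-9)^k x^k.
So the coefficient of x^6 is (-9)^6 = 531441.

531441


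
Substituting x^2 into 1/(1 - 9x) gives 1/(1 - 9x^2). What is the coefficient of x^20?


The coefficient of x^(2m) in 1/(1 - 9x^2) is 9^m.
With n = 20 = 2*10, the coefficient is 9^10 = 3486784401.

3486784401


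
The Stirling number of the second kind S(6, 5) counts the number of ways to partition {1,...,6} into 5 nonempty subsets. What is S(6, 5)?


Using the explicit formula S(n,k) = (1/k!) sum_{j=0}^{k} (-1)^(k-j) C(k,j) j^n:
S(6, 5) = 15
Equivalently, S(n,k) is n! times the coefficient of x^n in the EGF (e^x - 1)^k / k!.

15


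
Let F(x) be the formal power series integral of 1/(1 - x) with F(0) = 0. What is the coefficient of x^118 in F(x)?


1/(1 - x) = sum_{k>=0} x^k. Integrating termwise and using F(0) = 0 gives
F(x) = sum_{k>=0} x^(k+1) / (k+1) = sum_{m>=1} x^m / m = -ln(1 - x).
So the coefficient of x^118 is 1/118 = 1/118.

1/118


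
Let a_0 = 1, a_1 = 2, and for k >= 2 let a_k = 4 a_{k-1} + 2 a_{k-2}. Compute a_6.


Iterating the recurrence forward:
a_0 = 1
a_1 = 2
a_2 = 4*2 + 2*1 = 10
a_3 = 4*10 + 2*2 = 44
a_4 = 4*44 + 2*10 = 196
a_5 = 4*196 + 2*44 = 872
a_6 = 4*872 + 2*196 = 3880
So a_6 = 3880.

3880


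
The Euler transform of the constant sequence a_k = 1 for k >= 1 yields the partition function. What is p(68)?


The Euler transform converts the sequence a_k = 1 into the number of integer partitions.
Using the recurrence or dynamic programming:
p(68) = 3087735

3087735


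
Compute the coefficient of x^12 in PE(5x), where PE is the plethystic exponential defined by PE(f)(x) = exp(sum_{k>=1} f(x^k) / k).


With f(x) = 5x, the exponent is sum_{k>=1} 5 x^k / k = 5 * (-ln(1 - x)). Exponentiating:
PE(5x) = exp(-5 ln(1 - x)) = 1/(1 - x)^5.
By the negative binomial expansion, [x^n] 1/(1 - x)^5 = C(n + 4, 4).
For n = 12: C(16, 4) = 1820.

1820


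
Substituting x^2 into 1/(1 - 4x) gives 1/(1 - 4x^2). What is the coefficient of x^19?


Since 1/(1 - 4x^2) only has even powers of x,
the coefficient of x^19 (odd) is 0.

0


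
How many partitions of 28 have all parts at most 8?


Using the generating function (1-x)^(-1)(1-x^2)^(-1)...(1-x^8)^(-1),
the coefficient of x^28 counts these restricted partitions.
Result = 1801

1801


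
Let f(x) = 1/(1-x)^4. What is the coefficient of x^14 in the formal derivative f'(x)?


Differentiate: d/dx [ 1/(1-x)^r ] = r / (1-x)^(r+1).
Here r = 4, so f'(x) = 4 / (1-x)^5.
The expansion of 1/(1-x)^(r+1) has coefficient of x^n equal to C(n+r, r).
So the coefficient of x^14 in f'(x) is
4 * C(18, 4) = 4 * 3060 = 12240

12240


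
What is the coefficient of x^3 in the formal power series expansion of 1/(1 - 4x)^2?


The general identity 1/(1 - c x)^r = sum_{k>=0} c^k C(k + r - 1, r - 1) x^k follows by substituting y = c x into 1/(1 - y)^r = sum_{k>=0} C(k + r - 1, r - 1) y^k.
For c = 4, r = 2, k = 3:
4^3 * C(4, 1) = 64 * 4 = 256.

256


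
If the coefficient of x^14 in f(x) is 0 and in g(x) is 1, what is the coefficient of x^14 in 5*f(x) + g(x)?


Scalar multiplication scales coefficients: 5 * 0 = 0.
Then add the g coefficient: 0 + 1
= 1

1


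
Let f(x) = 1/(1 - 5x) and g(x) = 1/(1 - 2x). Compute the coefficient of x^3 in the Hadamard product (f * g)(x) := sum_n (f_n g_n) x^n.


f has coefficients f_k = 5^k and g has coefficients g_k = 2^k, so the Hadamard product has coefficient (f*g)_k = 5^k * 2^k = 10^k.
For k = 3: 10^3 = 1000.

1000


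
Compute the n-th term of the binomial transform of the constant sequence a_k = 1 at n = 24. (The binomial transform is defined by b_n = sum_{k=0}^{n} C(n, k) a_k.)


With a_k = 1 for all k, b_n = sum_{k=0}^{n} C(n, k) = 2^n by the binomial theorem.
For n = 24: 2^24 = 16777216.

16777216


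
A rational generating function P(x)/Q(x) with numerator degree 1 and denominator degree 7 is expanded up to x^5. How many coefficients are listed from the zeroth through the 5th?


Expanding up to x^5 gives the coefficients for x^0, x^1, ..., x^5.
That is 5 + 1 = 6 coefficients in total.

6


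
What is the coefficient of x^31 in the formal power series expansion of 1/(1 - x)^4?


The negative binomial / multiset identity is
1/(1 - x)^r = sum_{k>=0} C(k + r - 1, r - 1) x^k.
Here r = 4 and k = 31, so the coefficient is
C(31 + 3, 3) = C(34, 3)
= 5984

5984


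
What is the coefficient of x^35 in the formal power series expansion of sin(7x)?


The Maclaurin series is sin(t) = sum_{k>=0} (-1)^k t^(2k+1) / (2k+1)!, so substituting t = 7x, only odd powers of x are nonzero, with coefficient of x^(2k+1) equal to (-1)^k 7^(2k+1) / (2k+1)!.
Write 35 = 2*17 + 1, giving the coefficient (-1)^17 * 7^35 / 35! = -378818692265664781682717625943/10333147966386144929666651337523200000000 = -22539340290692258087863249/614812159599342234168301977600000000.

-22539340290692258087863249/614812159599342234168301977600000000


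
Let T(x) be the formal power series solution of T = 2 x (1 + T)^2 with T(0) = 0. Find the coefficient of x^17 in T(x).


Apply the Lagrange inversion formula: if T = 2 x * phi(T) with phi(t) = (1 + t)^2, then [x^n] T = 2^n * (1/n) [t^(n-1)] phi(t)^n = 2^n * (1/n) [t^(n-1)] (1 + t)^(2n) = 2^n * (1/n) C(2n, n-1).
Using the identity C(2n, n-1) = C(2n, n) * n / (n+1), the unscaled factor equals C(2n, n) / (n+1) = C_n, the n-th Catalan number.
For n = 17: C_17 = C(34, 17) / 18 = 2333606220/18 = 129644790.
With the 2^17 = 131072 factor, the coefficient is 131072 * 129644790 = 16992801914880.

16992801914880


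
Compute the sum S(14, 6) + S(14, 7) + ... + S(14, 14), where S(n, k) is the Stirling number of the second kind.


By definition, S(n, k) counts partitions of an n-set into exactly k nonempty blocks.
Computing row n = 14 for k = 6..14:
S(14, k): 63436373, 49329280, 20912320, 5135130, 752752, 66066, 3367, 91, 1
Sum = 139635380.

139635380


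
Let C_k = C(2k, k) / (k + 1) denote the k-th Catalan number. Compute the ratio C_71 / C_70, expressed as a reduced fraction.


Using C_k = (2k)! / (k! (k+1)!), the ratio C_{k+1}/C_k simplifies to
C_{k+1}/C_k = [(2k+2)! / ((k+1)! (k+2)!)] * [k! (k+1)! / (2k)!]
 = (2k+2)(2k+1) / ((k+1)(k+2)) = 2(2k+1) / (k+2).
For k = 70: 2(2*70 + 1) / (70 + 2) = 282/72 = 47/12.

47/12


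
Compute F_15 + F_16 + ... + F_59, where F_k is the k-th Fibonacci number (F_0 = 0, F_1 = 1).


Use the identity sum_{k=0}^{N} F_k = F_{N+2} - 1 (which follows from F_{k+2} - F_{k+1} = F_k). Then
sum_{k=15}^{59} F_k = (F_{61} - 1) - (F_{16} - 1) = F_{61} - F_{16}.
Computing: F_{61} = 2504730781961, F_{16} = 987, so
Sum = 2504730781961 - 987 = 2504730780974.

2504730780974


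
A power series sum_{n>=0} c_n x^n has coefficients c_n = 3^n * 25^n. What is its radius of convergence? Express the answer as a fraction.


By the root test (Cauchy-Hadamard), the radius is R = 1 / limsup_n |c_n|^(1/n).
Here |c_n|^(1/n) = (3^n * 25^n)^(1/n) = 3 * 25 = 75 for all n.
So R = 1/75 = 1/75.

1/75


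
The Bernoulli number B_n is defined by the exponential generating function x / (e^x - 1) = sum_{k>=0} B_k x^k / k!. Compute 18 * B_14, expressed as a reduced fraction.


Bernoulli numbers can also be computed recursively via B_0 = 1 and sum_{j=0}^{m} C(m+1, j) B_j = 0 for m >= 1. Odd-index Bernoulli numbers vanish for k >= 3.
Computing B_14 = 7/6, so 18 * B_14 = 18 * 7/6 = 21.

21


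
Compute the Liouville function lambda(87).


The Liouville function is lambda(k) = (-1)^Omega(k), where Omega(k) counts the prime factors of k with multiplicity.
Factoring: 87 = 3 * 29, so Omega(87) = 2.
lambda(87) = (-1)^2 = 1.

1


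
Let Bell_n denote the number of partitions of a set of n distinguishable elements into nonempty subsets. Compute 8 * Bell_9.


Bell_9 can be computed from the Bell triangle or from Dobinski's identity Bell_n = (1/e) * sum_{k>=0} k^n / k!.
Computing Bell_9 = 21147.
Then 8 * 21147 = 169176.

169176


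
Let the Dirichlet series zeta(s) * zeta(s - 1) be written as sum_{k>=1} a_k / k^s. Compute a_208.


Convolution gives a_k = sum_{d | k} d * 1 = sum_{d | k} d = sigma(k), the sum of positive divisors of k.
For k = 208, the divisors are 1, 2, 4, 8, 13, 16, 26, 52, 104, 208, so
sigma(208) = 1 + 2 + 4 + 8 + 13 + 16 + 26 + 52 + 104 + 208 = 434.

434


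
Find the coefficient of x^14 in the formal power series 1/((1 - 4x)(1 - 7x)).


By partial fractions or Cauchy convolution:
The coefficient equals sum_{k=0}^{14} 4^k * 7^(14-k).
= 1582162589373

1582162589373


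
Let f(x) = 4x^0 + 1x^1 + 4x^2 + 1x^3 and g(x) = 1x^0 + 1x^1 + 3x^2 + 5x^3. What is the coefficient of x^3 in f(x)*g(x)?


Cauchy product at x^3:
4*5 + 1*3 + 4*1 + 1*1
= 28

28


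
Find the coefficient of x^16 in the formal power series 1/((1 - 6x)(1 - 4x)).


By partial fractions or Cauchy convolution:
The coefficient equals sum_{k=0}^{16} 6^k * 4^(16-k).
= 8454739787776

8454739787776


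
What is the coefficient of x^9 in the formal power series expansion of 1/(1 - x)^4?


The expansion 1/(1 - x)^r = sum_{k>=0} C(k + r - 1, r - 1) x^k follows from the multiset / negative-binomial theorem (or from repeated differentiation of the geometric series).
For r = 4 and k = 9:
C(12, 3) = 479001600 / (6 * 362880) = 220.

220


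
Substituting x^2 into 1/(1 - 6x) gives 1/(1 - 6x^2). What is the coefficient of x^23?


Since 1/(1 - 6x^2) only has even powers of x,
the coefficient of x^23 (odd) is 0.

0


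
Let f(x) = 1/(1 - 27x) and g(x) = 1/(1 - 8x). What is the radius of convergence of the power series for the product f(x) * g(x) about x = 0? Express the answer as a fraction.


The radius of 1/(1 - 27x) is 1/27 (nearest singularity at x = 1/27), and the radius of 1/(1 - 8x) is 1/8.
The product f(x)*g(x) = 1/((1 - 27x)(1 - 8x)) has singularities at both 1/27 and 1/8, so its radius of convergence is the distance to the nearest one:
min(1/27, 1/8) = 1/27.

1/27


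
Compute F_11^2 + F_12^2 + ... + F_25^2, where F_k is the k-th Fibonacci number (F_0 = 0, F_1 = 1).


There is a standard identity sum_{k=0}^{N} F_k^2 = F_N * F_{N+1} (proved inductively from the telescoping relation F_k^2 = F_k F_{k+1} - F_{k-1} F_k). Then
sum_{k=11}^{25} F_k^2 = F_25 F_26 - F_10 F_11.
Computing: F_25 = 75025, F_26 = 121393, F_10 = 55, F_11 = 89.
Sum = 75025 * 121393 - 55 * 89 = 9107504930.

9107504930


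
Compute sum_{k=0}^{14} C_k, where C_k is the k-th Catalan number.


C_0 through C_14: 1, 1, 2, 5, 14, 42, 132, 429, 1430, 4862, 16796, 58786, 208012, 742900, 2674440
Sum = 1 + 1 + 2 + 5 + 14 + 42 + 132 + 429 + 1430 + 4862 + 16796 + 58786 + 208012 + 742900 + 2674440
= 3707852

3707852


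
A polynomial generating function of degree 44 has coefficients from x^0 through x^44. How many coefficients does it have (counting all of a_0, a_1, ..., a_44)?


A polynomial of degree 44 takes the form a_0 + a_1 x + ... + a_44 x^44.
The number of coefficients is 44 + 1 = 45.

45


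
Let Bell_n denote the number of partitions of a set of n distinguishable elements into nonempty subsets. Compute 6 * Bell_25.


Bell_25 can be computed from the Bell triangle or from Dobinski's identity Bell_n = (1/e) * sum_{k>=0} k^n / k!.
Computing Bell_25 = 4638590332229999353.
Then 6 * 4638590332229999353 = 27831541993379996118.

27831541993379996118


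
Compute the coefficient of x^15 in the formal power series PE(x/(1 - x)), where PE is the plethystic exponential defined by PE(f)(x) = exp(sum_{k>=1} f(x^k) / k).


For f(x) = x/(1 - x) we have
sum_{k>=1} f(x^k) / k = sum_{k>=1} (1/k) * x^k / (1 - x^k) = sum_{k, m >= 1} x^(k m) / k,
which after exponentiating simplifies to
PE(x/(1 - x)) = prod_{k>=1} 1 / (1 - x^k).
This is the generating function for the partition function p(n), so the coefficient of x^15 is p(15).
Computing p(15) by dynamic programming over parts 1, 2, ..., 15: p(15) = 176.

176


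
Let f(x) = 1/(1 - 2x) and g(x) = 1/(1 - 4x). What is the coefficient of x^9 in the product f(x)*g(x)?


The coefficient of x^n in f*g is the Cauchy product: sum_{k=0}^{n} a^k * b^(n-k).
With a=2, b=4, n=9:
sum_{k=0}^{9} 2^k * 4^(9-k)
= 523776

523776


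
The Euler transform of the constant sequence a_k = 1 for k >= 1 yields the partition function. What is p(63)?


The Euler transform converts the sequence a_k = 1 into the number of integer partitions.
Using the recurrence or dynamic programming:
p(63) = 1505499

1505499


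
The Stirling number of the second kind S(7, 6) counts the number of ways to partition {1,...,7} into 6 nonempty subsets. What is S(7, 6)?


Using the explicit formula S(n,k) = (1/k!) sum_{j=0}^{k} (-1)^(k-j) C(k,j) j^n:
S(7, 6) = 21
Equivalently, S(n,k) is n! times the coefficient of x^n in the EGF (e^x - 1)^k / k!.

21


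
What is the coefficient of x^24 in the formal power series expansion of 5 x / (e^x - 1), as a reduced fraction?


The exponential generating function for Bernoulli numbers is
x / (e^x - 1) = sum_{k>=0} B_k x^k / k!.
So the coefficient of x^24 in 5 x / (e^x - 1) is 5 B_24 / 24!.
Computing: B_24 = -236364091/2730, 24! = 620448401733239439360000, giving
5 * -236364091/2730 / 620448401733239439360000 = -236364091/338764827346348733890560000.

-236364091/338764827346348733890560000


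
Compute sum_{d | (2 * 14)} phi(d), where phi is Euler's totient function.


First, 2 * 14 = 28. One classical identity is sum_{d | n} phi(d) = n (each k in [1, n] has a unique gcd with n, and among the k's with gcd(k, n) = n/d there are phi(d) of them). So the sum equals 28. We also verify directly:
Divisors of 28: 1, 2, 4, 7, 14, 28.
phi values: 1, 1, 2, 6, 6, 12.
Sum = 28.

28


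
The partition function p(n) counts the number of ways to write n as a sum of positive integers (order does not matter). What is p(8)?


Using the generating function prod_{k>=1} 1/(1-x^k), we compute p(8).
By dynamic programming over parts 1 through 8:
p(8) = 22

22


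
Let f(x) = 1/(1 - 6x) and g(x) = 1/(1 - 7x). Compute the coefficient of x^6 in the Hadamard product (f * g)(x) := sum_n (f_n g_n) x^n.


f has coefficients f_k = 6^k and g has coefficients g_k = 7^k, so the Hadamard product has coefficient (f*g)_k = 6^k * 7^k = 42^k.
For k = 6: 42^6 = 5489031744.

5489031744


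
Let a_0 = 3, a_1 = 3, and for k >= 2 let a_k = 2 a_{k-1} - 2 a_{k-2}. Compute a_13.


Iterating the recurrence forward:
a_0 = 3
a_1 = 3
a_2 = 2*3 - 2*3 = 0
a_3 = 2*0 - 2*3 = -6
a_4 = 2*-6 - 2*0 = -12
a_5 = 2*-12 - 2*-6 = -12
a_6 = 2*-12 - 2*-12 = 0
a_7 = 2*0 - 2*-12 = 24
a_8 = 2*24 - 2*0 = 48
a_9 = 2*48 - 2*24 = 48
a_10 = 2*48 - 2*48 = 0
a_11 = 2*0 - 2*48 = -96
a_12 = 2*-96 - 2*0 = -192
a_13 = 2*-192 - 2*-96 = -192
So a_13 = -192.

-192


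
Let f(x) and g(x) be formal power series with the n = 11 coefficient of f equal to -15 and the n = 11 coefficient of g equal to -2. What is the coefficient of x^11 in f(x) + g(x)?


Addition of formal power series is termwise.
The coefficient of x^11 in f + g = -15 + -2
= -17

-17


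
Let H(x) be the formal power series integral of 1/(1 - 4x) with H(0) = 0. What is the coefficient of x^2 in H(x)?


1/(1 - 4x) = sum_{k>=0} 4^k x^k. Integrating termwise with H(0) = 0:
H(x) = sum_{k>=0} 4^k x^(k+1) / (k+1) = sum_{m>=1} 4^(m-1) x^m / m.
For m = 2: 4^1/2 = 4/2 = 2.

2


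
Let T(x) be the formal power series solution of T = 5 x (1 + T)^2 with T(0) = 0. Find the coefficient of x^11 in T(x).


Apply the Lagrange inversion formula: if T = 5 x * phi(T) with phi(t) = (1 + t)^2, then [x^n] T = 5^n * (1/n) [t^(n-1)] phi(t)^n = 5^n * (1/n) [t^(n-1)] (1 + t)^(2n) = 5^n * (1/n) C(2n, n-1).
Using the identity C(2n, n-1) = C(2n, n) * n / (n+1), the unscaled factor equals C(2n, n) / (n+1) = C_n, the n-th Catalan number.
For n = 11: C_11 = C(22, 11) / 12 = 705432/12 = 58786.
With the 5^11 = 48828125 factor, the coefficient is 48828125 * 58786 = 2870410156250.

2870410156250


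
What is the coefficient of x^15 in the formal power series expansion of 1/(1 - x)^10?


The negative binomial / multiset identity is
1/(1 - x)^r = sum_{k>=0} C(k + r - 1, r - 1) x^k.
Here r = 10 and k = 15, so the coefficient is
C(15 + 9, 9) = C(24, 9)
= 1307504

1307504


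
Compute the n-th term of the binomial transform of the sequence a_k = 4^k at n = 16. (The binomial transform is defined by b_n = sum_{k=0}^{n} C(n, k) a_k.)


With a_k = 4^k, b_n = sum_{k=0}^{n} C(n, k) 4^k = (1 + 4)^n by the binomial theorem.
For n = 16: (1 + 4)^16 = 5^16 = 152587890625.

152587890625


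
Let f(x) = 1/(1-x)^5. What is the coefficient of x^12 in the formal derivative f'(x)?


Differentiate: d/dx [ 1/(1-x)^r ] = r / (1-x)^(r+1).
Here r = 5, so f'(x) = 5 / (1-x)^6.
The expansion of 1/(1-x)^(r+1) has coefficient of x^n equal to C(n+r, r).
So the coefficient of x^12 in f'(x) is
5 * C(17, 5) = 5 * 6188 = 30940

30940


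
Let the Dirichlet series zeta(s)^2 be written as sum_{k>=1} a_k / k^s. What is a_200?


The Dirichlet convolution of the constant function 1 with itself gives (1 * 1)(k) = sum_{d | k} 1 = d(k), the number of positive divisors of k.
Since zeta(s) = sum_{k>=1} 1/k^s, we have zeta(s)^2 = sum_{k>=1} d(k)/k^s, so a_k = d(k).
For k = 200: the divisors are 1, 2, 4, 5, 8, 10, 20, 25, 40, 50, 100, 200.
Count = 12.

12


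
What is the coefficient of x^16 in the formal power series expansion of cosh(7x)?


The Maclaurin series is cosh(t) = sum_{m>=0} t^(2m) / (2m)!, so substituting t = 7x, only even powers of x are nonzero, with coefficient of x^(2m) equal to 7^(2m) / (2m)!.
For x^16 the coefficient is 7^16/16! = 33232930569601/20922789888000 = 678223072849/426995712000.

678223072849/426995712000


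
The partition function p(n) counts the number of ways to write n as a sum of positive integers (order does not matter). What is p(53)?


Using the generating function prod_{k>=1} 1/(1-x^k), we compute p(53).
By dynamic programming over parts 1 through 53:
p(53) = 329931

329931


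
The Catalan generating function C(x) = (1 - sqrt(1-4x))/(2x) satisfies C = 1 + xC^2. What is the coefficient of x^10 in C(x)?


Substituting x -> x scales the n-th coefficient by 1, so [x^10] C(x) = C_10.
C_10 = C(2*10, 10)/(11) = 184756/11 = 16796.
= 16796.

16796


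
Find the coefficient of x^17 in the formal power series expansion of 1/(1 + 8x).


Write 1/(1 + c x) = 1/(1 - (-c) x) and apply the geometric-series identity
1/(1 - y) = sum_{k>=0} y^k to get 1/(1 + c x) = sum_{k>=0} (-c)^k x^k.
So the coefficient of x^k is (-c)^k = (-1)^k * c^k.
Here c = 8 and k = 17:
(-8)^17 = -1 * 2251799813685248 = -2251799813685248

-2251799813685248


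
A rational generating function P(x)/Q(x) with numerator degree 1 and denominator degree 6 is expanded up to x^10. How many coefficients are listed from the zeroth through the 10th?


Expanding up to x^10 gives the coefficients for x^0, x^1, ..., x^10.
That is 10 + 1 = 11 coefficients in total.

11


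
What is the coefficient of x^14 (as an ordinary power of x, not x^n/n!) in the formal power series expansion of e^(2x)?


The exponential series is e^y = sum_{k>=0} y^k / k!. Substituting y = 2x gives
e^(2x) = sum_{k>=0} 2^k x^k / k!.
So the coefficient of x^n is a^n/n! with a = 2, n = 14:
2^14 / 14! = 16384/87178291200 = 8/42567525

8/42567525


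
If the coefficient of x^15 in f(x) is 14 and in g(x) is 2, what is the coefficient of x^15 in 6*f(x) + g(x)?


Scalar multiplication scales coefficients: 6 * 14 = 84.
Then add the g coefficient: 84 + 2
= 86

86


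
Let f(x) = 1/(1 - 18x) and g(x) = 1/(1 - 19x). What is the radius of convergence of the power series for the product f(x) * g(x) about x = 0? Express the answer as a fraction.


The radius of 1/(1 - 18x) is 1/18 (nearest singularity at x = 1/18), and the radius of 1/(1 - 19x) is 1/19.
The product f(x)*g(x) = 1/((1 - 18x)(1 - 19x)) has singularities at both 1/18 and 1/19, so its radius of convergence is the distance to the nearest one:
min(1/18, 1/19) = 1/19.

1/19


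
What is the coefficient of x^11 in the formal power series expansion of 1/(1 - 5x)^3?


The general identity 1/(1 - c x)^r = sum_{k>=0} c^k C(k + r - 1, r - 1) x^k follows by substituting y = c x into 1/(1 - y)^r = sum_{k>=0} C(k + r - 1, r - 1) y^k.
For c = 5, r = 3, k = 11:
5^11 * C(13, 2) = 48828125 * 78 = 3808593750.

3808593750


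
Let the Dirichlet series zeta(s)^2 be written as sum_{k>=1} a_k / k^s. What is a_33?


The Dirichlet convolution of the constant function 1 with itself gives (1 * 1)(k) = sum_{d | k} 1 = d(k), the number of positive divisors of k.
Since zeta(s) = sum_{k>=1} 1/k^s, we have zeta(s)^2 = sum_{k>=1} d(k)/k^s, so a_k = d(k).
For k = 33: the divisors are 1, 3, 11, 33.
Count = 4.

4


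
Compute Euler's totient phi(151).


phi(n) counts integers in [1, n] coprime to n. Using the multiplicative formula phi(n) = n * prod_{p | n} (1 - 1/p):
151 = 151, so
phi(151) = 151 * (1 - 1/151) = 150.

150


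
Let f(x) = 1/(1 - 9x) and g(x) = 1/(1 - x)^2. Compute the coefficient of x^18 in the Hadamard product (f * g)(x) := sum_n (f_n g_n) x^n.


f has coefficients f_k = 9^k. For g = 1/(1 - x)^2 the coefficient is g_k = C(k + 1, 1) = k + 1. The Hadamard coefficient is (f * g)_k = 9^k * (k + 1).
For k = 18: 9^18 * 19 = 150094635296999121 * 19 = 2851798070642983299.

2851798070642983299


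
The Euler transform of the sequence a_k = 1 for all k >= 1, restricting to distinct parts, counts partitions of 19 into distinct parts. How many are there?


Partitions of 19 into distinct parts can be computed via generating function.
Product (1+x)(1+x^2)(1+x^3)...
The coefficient of x^19 = 54

54
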